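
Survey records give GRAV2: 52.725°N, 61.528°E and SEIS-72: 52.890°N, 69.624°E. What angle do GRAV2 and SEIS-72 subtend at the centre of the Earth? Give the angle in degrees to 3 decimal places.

Δφ = 0.1650°,  Δλ = 8.0960°
a = sin²(Δφ/2) + cos φ₁ cos φ₂ sin²(Δλ/2) = 0.001823
c = 2·arcsin(√a) = 0.085419 rad = 4.8942°

4.894°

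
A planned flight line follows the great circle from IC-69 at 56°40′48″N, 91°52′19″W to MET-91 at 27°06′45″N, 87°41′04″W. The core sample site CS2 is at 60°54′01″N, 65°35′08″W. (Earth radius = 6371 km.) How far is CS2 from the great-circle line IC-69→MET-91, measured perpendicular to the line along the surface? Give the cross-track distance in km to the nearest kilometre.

1470 km

IC-69: φ = +56.68000°, λ = -91.87194°
MET-91: φ = +27.11250°, λ = -87.68444°
CS2: φ = +60.90028°, λ = -65.58556°
δ₁₃ = central angle IC-69→CS2 = 0.246948 rad  (haversine)
θ₁₃ = bearing IC-69→CS2 = 61.773°,  θ₁₂ = bearing IC-69→MET-91 = 172.466°
dₓₜ = R·arcsin(sin δ₁₃ · sin(θ₁₃ − θ₁₂)) = 6371·arcsin(0.24445·sin(-110.693°)) = -1469.893 km
|dₓₜ| = 1469.893 km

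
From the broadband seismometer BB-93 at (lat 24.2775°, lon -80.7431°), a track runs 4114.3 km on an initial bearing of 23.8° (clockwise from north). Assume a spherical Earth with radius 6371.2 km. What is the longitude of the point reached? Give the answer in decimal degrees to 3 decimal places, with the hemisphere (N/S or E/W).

δ = d/R = 4114.3/6371.2 = 0.645765 rad
φ₂ = arcsin(sin φ₁ cos δ + cos φ₁ sin δ cos θ)
   = arcsin(0.41116·0.79864 + 0.91156·0.60181·0.91496) = 56.12980°
λ₂ = λ₁ + atan2(sin θ sin δ cos φ₁, cos δ − sin φ₁ sin φ₂) = -54.90913°

54.909°W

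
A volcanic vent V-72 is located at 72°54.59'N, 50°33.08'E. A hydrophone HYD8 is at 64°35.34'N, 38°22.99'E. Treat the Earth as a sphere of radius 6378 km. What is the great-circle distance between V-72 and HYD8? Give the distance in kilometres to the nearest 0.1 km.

V-72: φ = +72.90983°, λ = +50.55133°
HYD8: φ = +64.58900°, λ = +38.38317°
Δφ = -8.3208°,  Δλ = -12.1682°
a = sin²(Δφ/2) + cos φ₁ cos φ₂ sin²(Δλ/2) = 0.006680
c = 2·arcsin(√a) = 0.163645 rad = 9.3762°
d = R·c = 6378 × 0.163645 = 1043.7 km

1043.7 km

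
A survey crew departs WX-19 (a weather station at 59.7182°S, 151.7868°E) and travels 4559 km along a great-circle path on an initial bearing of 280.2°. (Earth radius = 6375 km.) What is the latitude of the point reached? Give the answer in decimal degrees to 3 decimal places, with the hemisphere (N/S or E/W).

δ = d/R = 4559/6375 = 0.715137 rad
φ₂ = arcsin(sin φ₁ cos δ + cos φ₁ sin δ cos θ)
   = arcsin(-0.86356·0.75500 + 0.50425·0.65572·0.17708) = -36.40111°
λ₂ = λ₁ + atan2(sin θ sin δ cos φ₁, cos δ − sin φ₁ sin φ₂) = 98.48409°

36.401°S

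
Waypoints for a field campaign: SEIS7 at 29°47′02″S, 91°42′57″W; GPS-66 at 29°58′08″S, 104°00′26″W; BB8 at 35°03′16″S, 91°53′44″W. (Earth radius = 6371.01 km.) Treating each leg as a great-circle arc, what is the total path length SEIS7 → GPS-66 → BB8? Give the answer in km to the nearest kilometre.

2452 km

SEIS7: φ = -29.78389°, λ = -91.71583°
GPS-66: φ = -29.96889°, λ = -104.00722°
BB8: φ = -35.05444°, λ = -91.89556°
SEIS7→GPS-66: c = 0.185954 rad, d = 1184.72 km
GPS-66→BB8: c = 0.198933 rad, d = 1267.40 km
Total = 1184.72 + 1267.40 = 2452.12 km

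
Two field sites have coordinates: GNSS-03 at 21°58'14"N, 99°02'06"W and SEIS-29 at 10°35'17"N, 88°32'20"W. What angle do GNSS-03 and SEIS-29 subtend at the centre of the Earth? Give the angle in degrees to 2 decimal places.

GNSS-03: φ = +21.97056°, λ = -99.03500°
SEIS-29: φ = +10.58806°, λ = -88.53889°
Δφ = -11.3825°,  Δλ = 10.4961°
a = sin²(Δφ/2) + cos φ₁ cos φ₂ sin²(Δλ/2) = 0.017461
c = 2·arcsin(√a) = 0.265055 rad = 15.1865°

15.19°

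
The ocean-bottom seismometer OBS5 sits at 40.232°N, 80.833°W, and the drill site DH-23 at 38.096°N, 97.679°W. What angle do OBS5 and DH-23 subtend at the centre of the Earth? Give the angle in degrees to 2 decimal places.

Δφ = -2.1360°,  Δλ = -16.8460°
a = sin²(Δφ/2) + cos φ₁ cos φ₂ sin²(Δλ/2) = 0.013239
c = 2·arcsin(√a) = 0.230629 rad = 13.2141°

13.21°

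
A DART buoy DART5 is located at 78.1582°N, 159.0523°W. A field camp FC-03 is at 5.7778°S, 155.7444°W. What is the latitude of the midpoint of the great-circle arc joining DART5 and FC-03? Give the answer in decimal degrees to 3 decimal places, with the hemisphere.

Bx = cos φ₂ cos Δλ = 0.993262,  By = cos φ₂ sin Δλ = 0.057409
φₘ = atan2(sin φ₁ + sin φ₂, √((cos φ₁ + Bx)² + By²)) = 36.19665°
λₘ = λ₁ + atan2(By, cos φ₁ + Bx) = -156.30985°

36.197°N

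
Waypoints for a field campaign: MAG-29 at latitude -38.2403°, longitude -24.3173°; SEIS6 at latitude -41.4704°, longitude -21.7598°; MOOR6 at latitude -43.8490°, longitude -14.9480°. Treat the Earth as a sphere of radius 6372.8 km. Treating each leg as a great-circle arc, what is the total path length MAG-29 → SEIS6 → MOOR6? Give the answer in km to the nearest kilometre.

1037 km

MAG-29→SEIS6: c = 0.065965 rad, d = 420.38 km
SEIS6→MOOR6: c = 0.096744 rad, d = 616.53 km
Total = 420.38 + 616.53 = 1036.91 km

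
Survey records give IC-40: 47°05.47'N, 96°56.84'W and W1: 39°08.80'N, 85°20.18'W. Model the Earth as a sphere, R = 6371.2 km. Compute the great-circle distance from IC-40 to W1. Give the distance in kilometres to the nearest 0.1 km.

IC-40: φ = +47.09117°, λ = -96.94733°
W1: φ = +39.14667°, λ = -85.33633°
Δφ = -7.9445°,  Δλ = 11.6110°
a = sin²(Δφ/2) + cos φ₁ cos φ₂ sin²(Δλ/2) = 0.010201
c = 2·arcsin(√a) = 0.202347 rad = 11.5936°
d = R·c = 6371.2 × 0.202347 = 1289.2 km

1289.2 km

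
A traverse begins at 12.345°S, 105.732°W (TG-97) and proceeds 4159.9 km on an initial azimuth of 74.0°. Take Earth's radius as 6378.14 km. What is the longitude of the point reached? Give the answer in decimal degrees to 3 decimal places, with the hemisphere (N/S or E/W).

70.039°W

δ = d/R = 4159.9/6378.14 = 0.652212 rad
φ₂ = arcsin(sin φ₁ cos δ + cos φ₁ sin δ cos θ)
   = arcsin(-0.21380·0.79474 + 0.97688·0.60695·0.27564) = -0.37160°
λ₂ = λ₁ + atan2(sin θ sin δ cos φ₁, cos δ − sin φ₁ sin φ₂) = -70.03871°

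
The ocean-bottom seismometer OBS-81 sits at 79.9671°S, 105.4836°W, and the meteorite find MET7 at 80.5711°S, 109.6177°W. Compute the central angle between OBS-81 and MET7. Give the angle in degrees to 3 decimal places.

0.923°

Δφ = -0.6040°,  Δλ = -4.1341°
a = sin²(Δφ/2) + cos φ₁ cos φ₂ sin²(Δλ/2) = 0.000065
c = 2·arcsin(√a) = 0.016114 rad = 0.9233°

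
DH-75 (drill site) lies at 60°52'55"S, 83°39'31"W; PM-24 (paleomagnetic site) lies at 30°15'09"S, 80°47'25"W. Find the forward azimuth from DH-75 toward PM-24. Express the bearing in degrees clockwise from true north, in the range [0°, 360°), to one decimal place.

DH-75: φ = -60.88194°, λ = -83.65861°
PM-24: φ = -30.25250°, λ = -80.79028°
Δλ = 2.8683°
y = sin Δλ · cos φ₂ = 0.043226
x = cos φ₁ sin φ₂ − sin φ₁ cos φ₂ cos Δλ = 0.508538
θ = atan2(y, x) = 4.8585° → 4.8585° (mod 360°)

4.9°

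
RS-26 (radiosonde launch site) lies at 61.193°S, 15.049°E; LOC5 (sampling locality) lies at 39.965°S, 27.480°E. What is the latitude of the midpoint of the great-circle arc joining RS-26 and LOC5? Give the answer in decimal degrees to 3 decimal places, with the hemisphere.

50.736°S

Bx = cos φ₂ cos Δλ = 0.748469,  By = cos φ₂ sin Δλ = 0.164986
φₘ = atan2(sin φ₁ + sin φ₂, √((cos φ₁ + Bx)² + By²)) = -50.73596°
λₘ = λ₁ + atan2(By, cos φ₁ + Bx) = 22.68675°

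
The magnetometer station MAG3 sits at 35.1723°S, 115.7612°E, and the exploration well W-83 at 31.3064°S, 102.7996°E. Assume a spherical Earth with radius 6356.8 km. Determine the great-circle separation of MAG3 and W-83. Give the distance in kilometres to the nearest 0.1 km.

1275.7 km

Δφ = 3.8659°,  Δλ = -12.9616°
a = sin²(Δφ/2) + cos φ₁ cos φ₂ sin²(Δλ/2) = 0.010035
c = 2·arcsin(√a) = 0.200688 rad = 11.4986°
d = R·c = 6356.8 × 0.200688 = 1275.7 km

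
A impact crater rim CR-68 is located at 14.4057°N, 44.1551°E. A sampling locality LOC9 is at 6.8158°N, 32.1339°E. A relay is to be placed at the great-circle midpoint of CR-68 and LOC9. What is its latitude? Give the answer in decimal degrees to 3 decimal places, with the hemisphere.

10.668°N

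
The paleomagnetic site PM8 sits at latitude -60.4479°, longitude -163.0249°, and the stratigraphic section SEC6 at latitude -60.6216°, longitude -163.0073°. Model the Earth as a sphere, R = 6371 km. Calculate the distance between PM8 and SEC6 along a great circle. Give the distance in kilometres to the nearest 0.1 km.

19.3 km

Δφ = -0.1737°,  Δλ = 0.0176°
a = sin²(Δφ/2) + cos φ₁ cos φ₂ sin²(Δλ/2) = 0.000002
c = 2·arcsin(√a) = 0.003035 rad = 0.1739°
d = R·c = 6371 × 0.003035 = 19.3 km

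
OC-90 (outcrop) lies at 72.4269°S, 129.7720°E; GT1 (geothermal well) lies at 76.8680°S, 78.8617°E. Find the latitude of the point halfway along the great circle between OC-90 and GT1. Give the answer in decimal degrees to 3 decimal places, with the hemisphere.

76.047°S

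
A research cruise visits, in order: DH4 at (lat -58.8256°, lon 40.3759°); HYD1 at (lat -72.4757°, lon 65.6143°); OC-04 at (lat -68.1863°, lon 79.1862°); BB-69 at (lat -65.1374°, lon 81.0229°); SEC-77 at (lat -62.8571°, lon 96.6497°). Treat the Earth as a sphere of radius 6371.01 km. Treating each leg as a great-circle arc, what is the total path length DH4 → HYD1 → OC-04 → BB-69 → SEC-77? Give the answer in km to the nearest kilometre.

DH4→HYD1: c = 0.294746 rad, d = 1877.83 km
HYD1→OC-04: c = 0.108915 rad, d = 693.90 km
OC-04→BB-69: c = 0.054702 rad, d = 348.50 km
BB-69→SEC-77: c = 0.125636 rad, d = 800.43 km
Total = 1877.83 + 693.90 + 348.50 + 800.43 = 3720.66 km

3721 km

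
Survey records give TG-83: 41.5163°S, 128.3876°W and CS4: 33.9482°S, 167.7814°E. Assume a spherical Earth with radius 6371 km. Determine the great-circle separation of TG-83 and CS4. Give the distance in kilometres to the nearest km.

Δφ = 7.5681°,  Δλ = -63.8310°
a = sin²(Δφ/2) + cos φ₁ cos φ₂ sin²(Δλ/2) = 0.177956
c = 2·arcsin(√a) = 0.870967 rad = 49.9027°
d = R·c = 6371 × 0.870967 = 5548.9 km

5549 km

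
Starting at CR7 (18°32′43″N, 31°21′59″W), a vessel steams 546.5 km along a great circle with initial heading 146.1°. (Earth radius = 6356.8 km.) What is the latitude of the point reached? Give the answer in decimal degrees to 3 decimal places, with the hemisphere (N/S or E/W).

14.437°N

CR7: φ = +18.54528°, λ = -31.36639°
δ = d/R = 546.5/6356.8 = 0.085971 rad
φ₂ = arcsin(sin φ₁ cos δ + cos φ₁ sin δ cos θ)
   = arcsin(0.31805·0.99631 + 0.94807·0.08587·-0.83001) = 14.43675°
λ₂ = λ₁ + atan2(sin θ sin δ cos φ₁, cos δ − sin φ₁ sin φ₂) = -28.53182°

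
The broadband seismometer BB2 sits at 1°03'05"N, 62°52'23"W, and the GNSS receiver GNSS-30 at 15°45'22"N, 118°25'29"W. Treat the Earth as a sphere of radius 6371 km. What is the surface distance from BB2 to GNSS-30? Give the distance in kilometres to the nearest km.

6303 km

BB2: φ = +1.05139°, λ = -62.87306°
GNSS-30: φ = +15.75611°, λ = -118.42472°
Δφ = 14.7047°,  Δλ = -55.5517°
a = sin²(Δφ/2) + cos φ₁ cos φ₂ sin²(Δλ/2) = 0.225350
c = 2·arcsin(√a) = 0.989270 rad = 56.6810°
d = R·c = 6371 × 0.989270 = 6302.6 km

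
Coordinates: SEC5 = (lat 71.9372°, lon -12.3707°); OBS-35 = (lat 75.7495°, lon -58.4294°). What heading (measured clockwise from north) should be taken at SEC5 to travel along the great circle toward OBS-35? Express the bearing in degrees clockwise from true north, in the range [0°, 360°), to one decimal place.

307.9°

Δλ = -46.0587°
y = sin Δλ · cos φ₂ = -0.177249
x = cos φ₁ sin φ₂ − sin φ₁ cos φ₂ cos Δλ = 0.138120
θ = atan2(y, x) = -52.0728° → 307.9272° (mod 360°)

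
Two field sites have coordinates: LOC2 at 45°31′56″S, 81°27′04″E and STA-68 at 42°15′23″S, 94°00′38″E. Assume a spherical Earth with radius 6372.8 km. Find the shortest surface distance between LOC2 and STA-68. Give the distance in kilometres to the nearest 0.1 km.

LOC2: φ = -45.53222°, λ = +81.45111°
STA-68: φ = -42.25639°, λ = +94.01056°
Δφ = 3.2758°,  Δλ = 12.5594°
a = sin²(Δφ/2) + cos φ₁ cos φ₂ sin²(Δλ/2) = 0.007020
c = 2·arcsin(√a) = 0.167771 rad = 9.6126°
d = R·c = 6372.8 × 0.167771 = 1069.2 km

1069.2 km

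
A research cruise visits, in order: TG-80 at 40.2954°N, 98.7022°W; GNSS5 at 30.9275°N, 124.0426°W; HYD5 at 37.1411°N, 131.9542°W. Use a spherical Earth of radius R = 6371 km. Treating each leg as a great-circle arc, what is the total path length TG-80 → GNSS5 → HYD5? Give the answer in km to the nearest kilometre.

3508 km

TG-80→GNSS5: c = 0.393142 rad, d = 2504.71 km
GNSS5→HYD5: c = 0.157538 rad, d = 1003.67 km
Total = 2504.71 + 1003.67 = 3508.39 km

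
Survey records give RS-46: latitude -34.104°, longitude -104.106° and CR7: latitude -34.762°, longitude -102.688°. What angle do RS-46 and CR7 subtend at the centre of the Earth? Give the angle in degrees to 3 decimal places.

1.342°

Δφ = -0.6580°,  Δλ = 1.4180°
a = sin²(Δφ/2) + cos φ₁ cos φ₂ sin²(Δλ/2) = 0.000137
c = 2·arcsin(√a) = 0.023421 rad = 1.3419°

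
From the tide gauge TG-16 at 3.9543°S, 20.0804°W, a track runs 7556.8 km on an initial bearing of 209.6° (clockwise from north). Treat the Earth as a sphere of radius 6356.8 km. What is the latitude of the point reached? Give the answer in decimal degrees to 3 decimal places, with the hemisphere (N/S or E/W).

δ = d/R = 7556.8/6356.8 = 1.188774 rad
φ₂ = arcsin(sin φ₁ cos δ + cos φ₁ sin δ cos θ)
   = arcsin(-0.06896·0.37280 + 0.99762·0.92791·-0.86949) = -56.16074°
λ₂ = λ₁ + atan2(sin θ sin δ cos φ₁, cos δ − sin φ₁ sin φ₂) = -75.47300°

56.161°S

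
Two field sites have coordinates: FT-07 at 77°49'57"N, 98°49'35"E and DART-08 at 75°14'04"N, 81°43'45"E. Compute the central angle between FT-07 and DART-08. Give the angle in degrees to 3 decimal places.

4.727°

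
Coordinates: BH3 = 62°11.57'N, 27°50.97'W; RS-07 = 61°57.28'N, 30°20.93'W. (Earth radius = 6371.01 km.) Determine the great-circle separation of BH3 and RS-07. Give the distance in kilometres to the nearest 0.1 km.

132.8 km

BH3: φ = +62.19283°, λ = -27.84950°
RS-07: φ = +61.95467°, λ = -30.34883°
Δφ = -0.2382°,  Δλ = -2.4993°
a = sin²(Δφ/2) + cos φ₁ cos φ₂ sin²(Δλ/2) = 0.000109
c = 2·arcsin(√a) = 0.020847 rad = 1.1944°
d = R·c = 6371.01 × 0.020847 = 132.8 km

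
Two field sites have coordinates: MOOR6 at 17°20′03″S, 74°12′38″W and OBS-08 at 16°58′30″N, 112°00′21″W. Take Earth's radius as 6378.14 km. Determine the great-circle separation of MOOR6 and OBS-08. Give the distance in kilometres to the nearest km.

MOOR6: φ = -17.33417°, λ = -74.21056°
OBS-08: φ = +16.97500°, λ = -112.00583°
Δφ = 34.3092°,  Δλ = -37.7953°
a = sin²(Δφ/2) + cos φ₁ cos φ₂ sin²(Δλ/2) = 0.182767
c = 2·arcsin(√a) = 0.883478 rad = 50.6195°
d = R·c = 6378.14 × 0.883478 = 5634.9 km

5635 km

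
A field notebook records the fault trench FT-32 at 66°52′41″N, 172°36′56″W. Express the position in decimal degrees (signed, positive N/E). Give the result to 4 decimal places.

+66.8781°, -172.6156°

lat: 66.8781° N → +66.8781°
lon: 172.6156° W → -172.6156°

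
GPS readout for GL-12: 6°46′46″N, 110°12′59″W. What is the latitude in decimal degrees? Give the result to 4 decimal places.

6° + 46′/60 + 46″/3600 = 6 + 0.76667 + 0.01278 = 6.7794°

6.7794°N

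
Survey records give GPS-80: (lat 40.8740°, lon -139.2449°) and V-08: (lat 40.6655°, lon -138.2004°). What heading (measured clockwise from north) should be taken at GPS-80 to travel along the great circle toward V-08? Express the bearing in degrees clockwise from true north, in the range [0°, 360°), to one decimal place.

Δλ = 1.0445°
y = sin Δλ · cos φ₂ = 0.013827
x = cos φ₁ sin φ₂ − sin φ₁ cos φ₂ cos Δλ = -0.003557
θ = atan2(y, x) = 104.4245° → 104.4245° (mod 360°)

104.4°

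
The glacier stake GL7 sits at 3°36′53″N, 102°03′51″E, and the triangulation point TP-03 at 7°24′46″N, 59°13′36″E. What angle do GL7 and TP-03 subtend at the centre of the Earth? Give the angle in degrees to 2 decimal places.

42.79°

GL7: φ = +3.61472°, λ = +102.06417°
TP-03: φ = +7.41278°, λ = +59.22667°
Δφ = 3.7981°,  Δλ = -42.8375°
a = sin²(Δφ/2) + cos φ₁ cos φ₂ sin²(Δλ/2) = 0.133078
c = 2·arcsin(√a) = 0.746833 rad = 42.7904°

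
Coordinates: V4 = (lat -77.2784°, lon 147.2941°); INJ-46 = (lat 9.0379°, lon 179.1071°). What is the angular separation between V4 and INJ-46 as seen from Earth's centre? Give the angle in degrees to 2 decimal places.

Δφ = 86.3163°,  Δλ = 31.8130°
a = sin²(Δφ/2) + cos φ₁ cos φ₂ sin²(Δλ/2) = 0.484211
c = 2·arcsin(√a) = 1.539214 rad = 88.1905°

88.19°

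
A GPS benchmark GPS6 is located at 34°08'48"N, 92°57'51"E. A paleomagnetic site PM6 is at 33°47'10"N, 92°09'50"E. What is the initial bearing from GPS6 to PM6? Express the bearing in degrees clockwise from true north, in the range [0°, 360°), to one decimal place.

GPS6: φ = +34.14667°, λ = +92.96417°
PM6: φ = +33.78611°, λ = +92.16389°
Δλ = -0.8003°
y = sin Δλ · cos φ₂ = -0.011608
x = cos φ₁ sin φ₂ − sin φ₁ cos φ₂ cos Δλ = -0.006247
θ = atan2(y, x) = -118.2882° → 241.7118° (mod 360°)

241.7°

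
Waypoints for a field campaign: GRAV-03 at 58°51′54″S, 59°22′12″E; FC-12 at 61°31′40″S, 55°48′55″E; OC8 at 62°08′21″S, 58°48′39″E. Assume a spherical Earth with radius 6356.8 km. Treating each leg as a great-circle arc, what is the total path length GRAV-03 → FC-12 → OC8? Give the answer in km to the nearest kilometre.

525 km

GRAV-03: φ = -58.86500°, λ = +59.37000°
FC-12: φ = -61.52778°, λ = +55.81528°
OC8: φ = -62.13917°, λ = +58.81083°
GRAV-03→FC-12: c = 0.055756 rad, d = 354.43 km
FC-12→OC8: c = 0.026884 rad, d = 170.90 km
Total = 354.43 + 170.90 = 525.33 km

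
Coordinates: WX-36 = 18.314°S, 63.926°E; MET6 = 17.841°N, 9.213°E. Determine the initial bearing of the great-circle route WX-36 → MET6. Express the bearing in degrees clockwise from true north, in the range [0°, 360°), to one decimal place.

300.8°

Δλ = -54.7130°
y = sin Δλ · cos φ₂ = -0.777015
x = cos φ₁ sin φ₂ − sin φ₁ cos φ₂ cos Δλ = 0.463648
θ = atan2(y, x) = -59.1753° → 300.8247° (mod 360°)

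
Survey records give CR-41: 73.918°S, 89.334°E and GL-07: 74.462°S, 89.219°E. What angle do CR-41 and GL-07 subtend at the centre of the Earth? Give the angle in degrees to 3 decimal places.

0.545°

Δφ = -0.5440°,  Δλ = -0.1150°
a = sin²(Δφ/2) + cos φ₁ cos φ₂ sin²(Δλ/2) = 0.000023
c = 2·arcsin(√a) = 0.009510 rad = 0.5449°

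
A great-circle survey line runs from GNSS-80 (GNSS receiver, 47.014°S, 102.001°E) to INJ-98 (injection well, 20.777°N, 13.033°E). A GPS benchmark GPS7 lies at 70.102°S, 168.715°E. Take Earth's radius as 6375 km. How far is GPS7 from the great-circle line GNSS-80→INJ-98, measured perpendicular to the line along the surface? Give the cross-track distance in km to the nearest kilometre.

2916 km

δ₁₃ = central angle GNSS-80→GPS7 = 0.676794 rad  (haversine)
θ₁₃ = bearing GNSS-80→GPS7 = 150.055°,  θ₁₂ = bearing GNSS-80→INJ-98 = 285.211°
dₓₜ = R·arcsin(sin δ₁₃ · sin(θ₁₃ − θ₁₂)) = 6375·arcsin(0.62630·sin(-135.156°)) = -2916.180 km
|dₓₜ| = 2916.180 km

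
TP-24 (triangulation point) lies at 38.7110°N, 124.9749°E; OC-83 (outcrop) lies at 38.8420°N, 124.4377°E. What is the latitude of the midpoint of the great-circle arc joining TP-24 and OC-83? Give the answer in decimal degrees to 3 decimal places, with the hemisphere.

Bx = cos φ₂ cos Δλ = 0.778844,  By = cos φ₂ sin Δλ = -0.007303
φₘ = atan2(sin φ₁ + sin φ₂, √((cos φ₁ + Bx)² + By²)) = 38.77681°
λₘ = λ₁ + atan2(By, cos φ₁ + Bx) = 124.70655°

38.777°N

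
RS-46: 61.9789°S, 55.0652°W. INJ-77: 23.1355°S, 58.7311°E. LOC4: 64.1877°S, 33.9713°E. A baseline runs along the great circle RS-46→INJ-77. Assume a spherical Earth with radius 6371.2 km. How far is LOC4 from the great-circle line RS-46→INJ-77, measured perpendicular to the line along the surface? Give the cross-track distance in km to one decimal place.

826.7 km

δ₁₃ = central angle RS-46→LOC4 = 0.646602 rad  (haversine)
θ₁₃ = bearing RS-46→LOC4 = 133.729°,  θ₁₂ = bearing RS-46→INJ-77 = 121.327°
dₓₜ = R·arcsin(sin δ₁₃ · sin(θ₁₃ − θ₁₂)) = 6371.2·arcsin(0.60248·sin(12.401°)) = 826.674 km
|dₓₜ| = 826.674 km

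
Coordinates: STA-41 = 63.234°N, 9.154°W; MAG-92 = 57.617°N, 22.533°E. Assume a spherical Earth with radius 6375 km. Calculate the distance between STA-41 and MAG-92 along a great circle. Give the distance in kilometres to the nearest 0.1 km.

Δφ = -5.6170°,  Δλ = 31.6870°
a = sin²(Δφ/2) + cos φ₁ cos φ₂ sin²(Δλ/2) = 0.020378
c = 2·arcsin(√a) = 0.286484 rad = 16.4143°
d = R·c = 6375 × 0.286484 = 1826.3 km

1826.3 km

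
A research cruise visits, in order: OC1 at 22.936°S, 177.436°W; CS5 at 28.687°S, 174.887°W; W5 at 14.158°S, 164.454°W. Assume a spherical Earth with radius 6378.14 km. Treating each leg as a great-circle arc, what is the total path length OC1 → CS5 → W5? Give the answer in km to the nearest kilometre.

2632 km

OC1→CS5: c = 0.108058 rad, d = 689.21 km
CS5→W5: c = 0.304630 rad, d = 1942.97 km
Total = 689.21 + 1942.97 = 2632.18 km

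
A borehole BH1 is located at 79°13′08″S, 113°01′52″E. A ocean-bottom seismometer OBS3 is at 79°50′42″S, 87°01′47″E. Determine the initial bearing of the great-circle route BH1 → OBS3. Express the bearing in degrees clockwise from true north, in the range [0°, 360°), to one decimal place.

BH1: φ = -79.21889°, λ = +113.03111°
OBS3: φ = -79.84500°, λ = +87.02972°
Δλ = -26.0014°
y = sin Δλ · cos φ₂ = -0.077294
x = cos φ₁ sin φ₂ − sin φ₁ cos φ₂ cos Δλ = -0.028458
θ = atan2(y, x) = -110.2128° → 249.7872° (mod 360°)

249.8°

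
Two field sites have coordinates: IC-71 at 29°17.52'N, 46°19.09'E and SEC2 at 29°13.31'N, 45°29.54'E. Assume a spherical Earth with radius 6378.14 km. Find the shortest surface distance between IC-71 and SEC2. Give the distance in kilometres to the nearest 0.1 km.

80.6 km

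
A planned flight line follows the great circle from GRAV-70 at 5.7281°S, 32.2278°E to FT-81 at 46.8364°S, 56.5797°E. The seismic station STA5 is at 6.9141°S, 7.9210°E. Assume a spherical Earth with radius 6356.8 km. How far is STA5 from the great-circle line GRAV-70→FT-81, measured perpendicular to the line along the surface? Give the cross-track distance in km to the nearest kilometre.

δ₁₃ = central angle GRAV-70→STA5 = 0.422116 rad  (haversine)
θ₁₃ = bearing GRAV-70→STA5 = 265.873°,  θ₁₂ = bearing GRAV-70→FT-81 = 156.970°
dₓₜ = R·arcsin(sin δ₁₃ · sin(θ₁₃ − θ₁₂)) = 6356.8·arcsin(0.40969·sin(108.903°)) = 2530.140 km
|dₓₜ| = 2530.140 km

2530 km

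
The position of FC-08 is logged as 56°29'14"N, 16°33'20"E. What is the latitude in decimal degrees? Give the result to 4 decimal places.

56.4872°N

56° + 29′/60 + 14″/3600 = 56 + 0.48333 + 0.00389 = 56.4872°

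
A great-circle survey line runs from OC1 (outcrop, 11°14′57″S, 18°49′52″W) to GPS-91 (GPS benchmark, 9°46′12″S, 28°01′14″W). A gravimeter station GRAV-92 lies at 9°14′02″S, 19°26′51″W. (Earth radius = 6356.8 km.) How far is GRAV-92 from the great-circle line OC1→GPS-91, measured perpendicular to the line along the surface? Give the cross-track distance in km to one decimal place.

OC1: φ = -11.24917°, λ = -18.83111°
GPS-91: φ = -9.77000°, λ = -28.02056°
GRAV-92: φ = -9.23389°, λ = -19.44750°
δ₁₃ = central angle OC1→GRAV-92 = 0.036732 rad  (haversine)
θ₁₃ = bearing OC1→GRAV-92 = 343.193°,  θ₁₂ = bearing OC1→GPS-91 = 278.438°
dₓₜ = R·arcsin(sin δ₁₃ · sin(θ₁₃ − θ₁₂)) = 6356.8·arcsin(0.03672·sin(64.756°)) = 211.188 km
|dₓₜ| = 211.188 km

211.2 km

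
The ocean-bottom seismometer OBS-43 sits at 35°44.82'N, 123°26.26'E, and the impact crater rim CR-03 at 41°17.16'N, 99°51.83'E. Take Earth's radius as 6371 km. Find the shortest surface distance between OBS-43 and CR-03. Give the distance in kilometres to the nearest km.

2134 km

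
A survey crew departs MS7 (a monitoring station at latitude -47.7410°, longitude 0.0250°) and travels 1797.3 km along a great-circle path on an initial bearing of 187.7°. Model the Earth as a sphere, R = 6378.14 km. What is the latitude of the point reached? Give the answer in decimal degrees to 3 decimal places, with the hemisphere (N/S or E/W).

δ = d/R = 1797.3/6378.14 = 0.281791 rad
φ₂ = arcsin(sin φ₁ cos δ + cos φ₁ sin δ cos θ)
   = arcsin(-0.74011·0.96056 + 0.67248·0.27808·-0.99098) = -63.66777°
λ₂ = λ₁ + atan2(sin θ sin δ cos φ₁, cos δ − sin φ₁ sin φ₂) = -4.79327°

63.668°S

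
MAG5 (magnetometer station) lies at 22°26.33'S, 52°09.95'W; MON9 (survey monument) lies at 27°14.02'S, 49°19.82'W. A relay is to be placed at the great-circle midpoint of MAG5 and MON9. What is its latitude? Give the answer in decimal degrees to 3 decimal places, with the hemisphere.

24.843°S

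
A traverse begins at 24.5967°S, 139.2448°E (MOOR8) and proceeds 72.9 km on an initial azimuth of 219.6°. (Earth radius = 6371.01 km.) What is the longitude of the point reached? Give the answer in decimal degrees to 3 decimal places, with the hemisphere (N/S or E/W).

δ = d/R = 72.9/6371.01 = 0.011442 rad
φ₂ = arcsin(sin φ₁ cos δ + cos φ₁ sin δ cos θ)
   = arcsin(-0.41623·0.99993 + 0.90926·0.01144·-0.77051) = -25.10115°
λ₂ = λ₁ + atan2(sin θ sin δ cos φ₁, cos δ − sin φ₁ sin φ₂) = 138.78333°

138.783°E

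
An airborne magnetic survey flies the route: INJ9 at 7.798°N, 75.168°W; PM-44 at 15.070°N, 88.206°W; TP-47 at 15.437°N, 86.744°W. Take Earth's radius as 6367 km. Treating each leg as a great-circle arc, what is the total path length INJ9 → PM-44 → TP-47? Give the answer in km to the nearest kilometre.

1795 km

INJ9→PM-44: c = 0.256461 rad, d = 1632.88 km
PM-44→TP-47: c = 0.025437 rad, d = 161.96 km
Total = 1632.88 + 161.96 = 1794.84 km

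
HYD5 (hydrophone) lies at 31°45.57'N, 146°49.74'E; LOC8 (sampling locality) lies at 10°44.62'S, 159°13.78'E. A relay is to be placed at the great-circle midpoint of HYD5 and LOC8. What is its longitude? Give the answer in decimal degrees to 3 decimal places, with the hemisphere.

153.478°E

HYD5: φ = +31.75950°, λ = +146.82900°
LOC8: φ = -10.74367°, λ = +159.22967°
Bx = cos φ₂ cos Δλ = 0.959550,  By = cos φ₂ sin Δλ = 0.210982
φₘ = atan2(sin φ₁ + sin φ₂, √((cos φ₁ + Bx)² + By²)) = 10.56804°
λₘ = λ₁ + atan2(By, cos φ₁ + Bx) = 153.47834°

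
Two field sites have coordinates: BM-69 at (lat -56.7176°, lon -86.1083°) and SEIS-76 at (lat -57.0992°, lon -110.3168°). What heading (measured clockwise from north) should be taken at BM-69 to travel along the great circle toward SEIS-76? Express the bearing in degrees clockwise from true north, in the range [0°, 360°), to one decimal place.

258.2°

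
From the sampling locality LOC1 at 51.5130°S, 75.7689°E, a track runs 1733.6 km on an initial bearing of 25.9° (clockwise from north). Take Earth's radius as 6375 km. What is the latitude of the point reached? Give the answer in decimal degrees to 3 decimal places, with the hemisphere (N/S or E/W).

δ = d/R = 1733.6/6375 = 0.271937 rad
φ₂ = arcsin(sin φ₁ cos δ + cos φ₁ sin δ cos θ)
   = arcsin(-0.78275·0.96325 + 0.62234·0.26860·0.89956) = -37.12935°
λ₂ = λ₁ + atan2(sin θ sin δ cos φ₁, cos δ − sin φ₁ sin φ₂) = 84.23107°

37.129°S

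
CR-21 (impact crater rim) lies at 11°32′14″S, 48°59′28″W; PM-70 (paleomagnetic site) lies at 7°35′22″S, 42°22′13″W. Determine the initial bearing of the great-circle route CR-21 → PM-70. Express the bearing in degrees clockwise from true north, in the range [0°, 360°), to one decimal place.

59.4°

CR-21: φ = -11.53722°, λ = -48.99111°
PM-70: φ = -7.58944°, λ = -42.37028°
Δλ = 6.6208°
y = sin Δλ · cos φ₂ = 0.114288
x = cos φ₁ sin φ₂ − sin φ₁ cos φ₂ cos Δλ = 0.067525
θ = atan2(y, x) = 59.4241° → 59.4241° (mod 360°)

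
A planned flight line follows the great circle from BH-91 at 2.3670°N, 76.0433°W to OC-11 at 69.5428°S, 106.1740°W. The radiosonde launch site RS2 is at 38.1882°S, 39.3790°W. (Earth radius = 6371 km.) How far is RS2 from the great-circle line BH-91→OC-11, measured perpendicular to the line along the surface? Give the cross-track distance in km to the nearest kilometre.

δ₁₃ = central angle BH-91→RS2 = 0.921779 rad  (haversine)
θ₁₃ = bearing BH-91→RS2 = 143.906°,  θ₁₂ = bearing BH-91→OC-11 = 190.478°
dₓₜ = R·arcsin(sin δ₁₃ · sin(θ₁₃ − θ₁₂)) = 6371·arcsin(0.79668·sin(-46.572°)) = -3930.822 km
|dₓₜ| = 3930.822 km

3931 km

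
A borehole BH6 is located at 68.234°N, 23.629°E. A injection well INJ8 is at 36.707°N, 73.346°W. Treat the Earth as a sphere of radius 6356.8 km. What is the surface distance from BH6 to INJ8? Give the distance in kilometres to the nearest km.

Δφ = -31.5270°,  Δλ = -96.9750°
a = sin²(Δφ/2) + cos φ₁ cos φ₂ sin²(Δλ/2) = 0.240496
c = 2·arcsin(√a) = 1.025106 rad = 58.7343°
d = R·c = 6356.8 × 1.025106 = 6516.4 km

6516 km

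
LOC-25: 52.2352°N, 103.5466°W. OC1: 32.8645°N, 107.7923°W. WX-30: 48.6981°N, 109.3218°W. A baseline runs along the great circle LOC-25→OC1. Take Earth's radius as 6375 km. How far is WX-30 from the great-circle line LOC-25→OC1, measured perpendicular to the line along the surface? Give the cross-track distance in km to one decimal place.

346.5 km

δ₁₃ = central angle LOC-25→WX-30 = 0.088985 rad  (haversine)
θ₁₃ = bearing LOC-25→WX-30 = 228.361°,  θ₁₂ = bearing LOC-25→OC1 = 190.676°
dₓₜ = R·arcsin(sin δ₁₃ · sin(θ₁₃ − θ₁₂)) = 6375·arcsin(0.08887·sin(37.685°)) = 346.506 km
|dₓₜ| = 346.506 km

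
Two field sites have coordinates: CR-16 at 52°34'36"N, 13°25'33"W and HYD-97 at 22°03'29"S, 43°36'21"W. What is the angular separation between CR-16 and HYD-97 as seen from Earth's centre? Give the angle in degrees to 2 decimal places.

79.13°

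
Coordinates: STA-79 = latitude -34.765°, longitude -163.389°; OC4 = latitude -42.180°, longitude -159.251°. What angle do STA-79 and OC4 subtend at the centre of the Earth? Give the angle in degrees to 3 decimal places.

8.089°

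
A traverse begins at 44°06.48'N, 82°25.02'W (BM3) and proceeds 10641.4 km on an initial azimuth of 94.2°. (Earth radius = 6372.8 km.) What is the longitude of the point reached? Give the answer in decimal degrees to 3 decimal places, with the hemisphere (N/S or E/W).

BM3: φ = +44.10800°, λ = -82.41700°
δ = d/R = 10641.4/6372.8 = 1.669815 rad
φ₂ = arcsin(sin φ₁ cos δ + cos φ₁ sin δ cos θ)
   = arcsin(0.69601·-0.09886 + 0.71803·0.99510·-0.07324) = -6.95765°
λ₂ = λ₁ + atan2(sin θ sin δ cos φ₁, cos δ − sin φ₁ sin φ₂) = 8.75236°

8.752°E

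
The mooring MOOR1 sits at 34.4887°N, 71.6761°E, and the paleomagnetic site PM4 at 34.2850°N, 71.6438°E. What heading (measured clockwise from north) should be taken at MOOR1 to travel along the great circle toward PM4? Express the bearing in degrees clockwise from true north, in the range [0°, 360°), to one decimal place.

187.5°

Δλ = -0.0323°
y = sin Δλ · cos φ₂ = -0.000466
x = cos φ₁ sin φ₂ − sin φ₁ cos φ₂ cos Δλ = -0.003555
θ = atan2(y, x) = -172.5357° → 187.4643° (mod 360°)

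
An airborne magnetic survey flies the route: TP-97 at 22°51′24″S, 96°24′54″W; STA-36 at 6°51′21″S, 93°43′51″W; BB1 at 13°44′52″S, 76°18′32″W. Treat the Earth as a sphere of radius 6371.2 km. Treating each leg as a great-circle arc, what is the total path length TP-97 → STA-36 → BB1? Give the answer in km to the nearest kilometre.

3855 km

TP-97: φ = -22.85667°, λ = -96.41500°
STA-36: φ = -6.85583°, λ = -93.73083°
BB1: φ = -13.74778°, λ = -76.30889°
TP-97→STA-36: c = 0.282886 rad, d = 1802.32 km
STA-36→BB1: c = 0.322226 rad, d = 2052.97 km
Total = 1802.32 + 2052.97 = 3855.29 km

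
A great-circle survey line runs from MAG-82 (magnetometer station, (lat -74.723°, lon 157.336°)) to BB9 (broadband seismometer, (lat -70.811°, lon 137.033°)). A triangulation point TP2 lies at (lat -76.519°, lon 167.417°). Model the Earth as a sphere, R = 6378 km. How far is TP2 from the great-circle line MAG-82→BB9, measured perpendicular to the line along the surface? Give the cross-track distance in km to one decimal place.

102.4 km

δ₁₃ = central angle MAG-82→TP2 = 0.053664 rad  (haversine)
θ₁₃ = bearing MAG-82→TP2 = 130.469°,  θ₁₂ = bearing MAG-82→BB9 = 293.049°
dₓₜ = R·arcsin(sin δ₁₃ · sin(θ₁₃ − θ₁₂)) = 6378·arcsin(0.05364·sin(-162.580°)) = -102.422 km
|dₓₜ| = 102.422 km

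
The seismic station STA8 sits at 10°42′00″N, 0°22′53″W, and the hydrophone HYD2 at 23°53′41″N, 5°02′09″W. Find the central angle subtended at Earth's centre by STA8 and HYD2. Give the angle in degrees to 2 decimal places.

13.92°

STA8: φ = +10.70000°, λ = -0.38139°
HYD2: φ = +23.89472°, λ = -5.03583°
Δφ = 13.1947°,  Δλ = -4.6544°
a = sin²(Δφ/2) + cos φ₁ cos φ₂ sin²(Δλ/2) = 0.014681
c = 2·arcsin(√a) = 0.242930 rad = 13.9189°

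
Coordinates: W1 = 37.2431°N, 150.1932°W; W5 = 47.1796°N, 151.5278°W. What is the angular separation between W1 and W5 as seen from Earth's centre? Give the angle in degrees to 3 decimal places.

Δφ = 9.9365°,  Δλ = -1.3346°
a = sin²(Δφ/2) + cos φ₁ cos φ₂ sin²(Δλ/2) = 0.007574
c = 2·arcsin(√a) = 0.174273 rad = 9.9851°

9.985°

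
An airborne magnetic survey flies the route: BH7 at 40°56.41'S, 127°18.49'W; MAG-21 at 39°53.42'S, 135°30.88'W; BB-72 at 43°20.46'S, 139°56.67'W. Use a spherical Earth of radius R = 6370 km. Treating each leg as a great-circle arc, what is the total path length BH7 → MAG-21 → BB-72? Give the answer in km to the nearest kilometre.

BH7: φ = -40.94017°, λ = -127.30817°
MAG-21: φ = -39.89033°, λ = -135.51467°
BB-72: φ = -43.34100°, λ = -139.94450°
BH7→MAG-21: c = 0.110536 rad, d = 704.11 km
MAG-21→BB-72: c = 0.083451 rad, d = 531.58 km
Total = 704.11 + 531.58 = 1235.70 km

1236 km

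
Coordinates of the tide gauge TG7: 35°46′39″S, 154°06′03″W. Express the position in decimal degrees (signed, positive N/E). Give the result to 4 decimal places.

lat: 35.7775° S → -35.7775°
lon: 154.1008° W → -154.1008°

-35.7775°, -154.1008°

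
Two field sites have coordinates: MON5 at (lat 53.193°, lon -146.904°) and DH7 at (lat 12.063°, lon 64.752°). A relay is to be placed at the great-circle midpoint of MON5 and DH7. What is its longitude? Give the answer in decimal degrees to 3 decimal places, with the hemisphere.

98.651°E

Bx = cos φ₂ cos Δλ = -0.832418,  By = cos φ₂ sin Δλ = -0.513229
φₘ = atan2(sin φ₁ + sin φ₂, √((cos φ₁ + Bx)² + By²)) = 60.82189°
λₘ = λ₁ + atan2(By, cos φ₁ + Bx) = 98.65105°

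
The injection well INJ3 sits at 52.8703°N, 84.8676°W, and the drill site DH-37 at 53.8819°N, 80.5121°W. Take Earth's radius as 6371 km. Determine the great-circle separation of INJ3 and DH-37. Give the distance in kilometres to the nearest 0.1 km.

310.0 km

Δφ = 1.0116°,  Δλ = 4.3555°
a = sin²(Δφ/2) + cos φ₁ cos φ₂ sin²(Δλ/2) = 0.000592
c = 2·arcsin(√a) = 0.048655 rad = 2.7877°
d = R·c = 6371 × 0.048655 = 310.0 km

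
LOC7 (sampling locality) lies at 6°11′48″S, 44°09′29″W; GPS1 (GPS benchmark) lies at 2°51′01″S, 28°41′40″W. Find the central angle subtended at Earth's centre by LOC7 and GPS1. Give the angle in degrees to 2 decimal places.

15.77°

LOC7: φ = -6.19667°, λ = -44.15806°
GPS1: φ = -2.85028°, λ = -28.69444°
Δφ = 3.3464°,  Δλ = 15.4636°
a = sin²(Δφ/2) + cos φ₁ cos φ₂ sin²(Δλ/2) = 0.018825
c = 2·arcsin(√a) = 0.275273 rad = 15.7720°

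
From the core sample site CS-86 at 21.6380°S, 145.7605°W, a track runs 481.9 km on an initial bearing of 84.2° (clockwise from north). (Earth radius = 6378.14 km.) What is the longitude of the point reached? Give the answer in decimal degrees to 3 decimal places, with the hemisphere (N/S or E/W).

141.142°W

δ = d/R = 481.9/6378.14 = 0.075555 rad
φ₂ = arcsin(sin φ₁ cos δ + cos φ₁ sin δ cos θ)
   = arcsin(-0.36874·0.99715 + 0.92953·0.07548·0.10106) = -21.13696°
λ₂ = λ₁ + atan2(sin θ sin δ cos φ₁, cos δ − sin φ₁ sin φ₂) = -141.14242°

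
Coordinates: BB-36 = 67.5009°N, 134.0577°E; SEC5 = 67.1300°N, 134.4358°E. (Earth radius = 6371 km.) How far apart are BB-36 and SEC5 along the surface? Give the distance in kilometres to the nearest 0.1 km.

44.3 km

Δφ = -0.3709°,  Δλ = 0.3781°
a = sin²(Δφ/2) + cos φ₁ cos φ₂ sin²(Δλ/2) = 0.000012
c = 2·arcsin(√a) = 0.006956 rad = 0.3985°
d = R·c = 6371 × 0.006956 = 44.3 km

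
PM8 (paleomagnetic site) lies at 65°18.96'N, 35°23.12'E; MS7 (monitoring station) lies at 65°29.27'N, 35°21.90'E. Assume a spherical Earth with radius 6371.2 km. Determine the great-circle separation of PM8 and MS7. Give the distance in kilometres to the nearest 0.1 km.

19.1 km

PM8: φ = +65.31600°, λ = +35.38533°
MS7: φ = +65.48783°, λ = +35.36500°
Δφ = 0.1718°,  Δλ = -0.0203°
a = sin²(Δφ/2) + cos φ₁ cos φ₂ sin²(Δλ/2) = 0.000002
c = 2·arcsin(√a) = 0.003003 rad = 0.1720°
d = R·c = 6371.2 × 0.003003 = 19.1 km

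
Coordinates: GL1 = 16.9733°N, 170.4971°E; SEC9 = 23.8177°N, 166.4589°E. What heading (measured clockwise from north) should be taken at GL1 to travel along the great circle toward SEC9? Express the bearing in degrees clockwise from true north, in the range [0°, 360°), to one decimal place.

Δλ = -4.0382°
y = sin Δλ · cos φ₂ = -0.064424
x = cos φ₁ sin φ₂ − sin φ₁ cos φ₂ cos Δλ = 0.119836
θ = atan2(y, x) = -28.2625° → 331.7375° (mod 360°)

331.7°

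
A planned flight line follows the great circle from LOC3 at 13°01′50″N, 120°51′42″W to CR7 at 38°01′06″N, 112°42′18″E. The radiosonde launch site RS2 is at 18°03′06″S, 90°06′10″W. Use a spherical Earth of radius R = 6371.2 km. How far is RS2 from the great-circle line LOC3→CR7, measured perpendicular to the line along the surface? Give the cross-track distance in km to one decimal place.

LOC3: φ = +13.03056°, λ = -120.86167°
CR7: φ = +38.01833°, λ = +112.70500°
RS2: φ = -18.05167°, λ = -90.10278°
δ₁₃ = central angle LOC3→RS2 = 0.758130 rad  (haversine)
θ₁₃ = bearing LOC3→RS2 = 134.992°,  θ₁₂ = bearing LOC3→CR7 = 318.065°
dₓₜ = R·arcsin(sin δ₁₃ · sin(θ₁₃ − θ₁₂)) = 6371.2·arcsin(0.68757·sin(-183.073°)) = 234.894 km
|dₓₜ| = 234.894 km

234.9 km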